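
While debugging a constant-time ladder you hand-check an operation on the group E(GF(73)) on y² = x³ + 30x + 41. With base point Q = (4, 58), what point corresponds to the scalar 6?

(4, 58)

Repeated addition: build up to 6Q.
2Q: tangent at (4, 58): λ = (3·4² + 30)/(2·58) ≡ 5/43. 43⁻¹ ≡ 17 (mod 73), so λ ≡ 5·17 ≡ 12.
  x = λ² - 4 - 4 = 144 - 8 ≡ 63; y = λ·(4 - 63) - 58 ≡ 37. → (63, 37)
3Q: (63, 37) + (4, 58). λ = (58 - 37)/(4 - 63) ≡ 21/14 mod 73. 14⁻¹ ≡ 47 (mod 73), so λ ≡ 38.
  x = λ² - 63 - 4 = 1444 - 67 ≡ 63; y = λ·(63 - 63) - 37 ≡ 36. → (63, 36)
4Q: (63, 36) + (4, 58). λ = (58 - 36)/(4 - 63) ≡ 22/14 mod 73. 14⁻¹ ≡ 47 (mod 73) since 14·47 = 658 ≡ 1, so λ ≡ 12.
  x = λ² - 63 - 4 = 144 - 67 ≡ 4; y = λ·(63 - 4) - 36 ≡ 15. → (4, 15)
5Q: (4, 15) + (4, 58): same x and y₁ ≡ -y₂, so the sum is ∞.
6Q: ∞ + (4, 58) = (4, 58) (identity).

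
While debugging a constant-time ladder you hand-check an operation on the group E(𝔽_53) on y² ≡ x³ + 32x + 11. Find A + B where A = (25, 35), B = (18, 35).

(25, 35) + (18, 35). λ = (35 - 35)/(18 - 25) ≡ 0/46 mod 53. 46⁻¹ ≡ 15 (mod 53) since 46·15 = 690 ≡ 1, so λ ≡ 0.
  x = λ² - 25 - 18 = 0 - 43 ≡ 10; y = λ·(25 - 10) - 35 ≡ 18. → (10, 18)

(10, 18)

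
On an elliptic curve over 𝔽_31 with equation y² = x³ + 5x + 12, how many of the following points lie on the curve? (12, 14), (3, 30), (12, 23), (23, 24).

(12, 14): 14² ≡ 10, rhs ≡ 2 → off.
(3, 30): 30² ≡ 1, rhs ≡ 23 → off.
(12, 23): 23² ≡ 2, rhs ≡ 2 → on.
(23, 24): 24² ≡ 18, rhs ≡ 18 → on.

2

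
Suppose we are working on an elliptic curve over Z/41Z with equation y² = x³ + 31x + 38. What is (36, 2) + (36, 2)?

(5, 20)

tangent at (36, 2): λ = (3·36² + 31)/(2·2) ≡ 24/4. 4⁻¹ ≡ 31 (mod 41) since 4·31 = 124 ≡ 1, so λ ≡ 24·31 ≡ 6.
  x = λ² - 36 - 36 = 36 - 72 ≡ 5; y = λ·(36 - 5) - 2 ≡ 20. → (5, 20)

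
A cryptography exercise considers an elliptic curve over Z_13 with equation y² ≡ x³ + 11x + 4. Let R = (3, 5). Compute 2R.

tangent at (3, 5): λ = (3·3² + 11)/(2·5) ≡ 12/10. 10⁻¹ ≡ 4 (mod 13) since 10·4 = 40 ≡ 1, so λ ≡ 12·4 ≡ 9.
  x = λ² - 3 - 3 = 81 - 6 ≡ 10; y = λ·(3 - 10) - 5 ≡ 10. → (10, 10)

(10, 10)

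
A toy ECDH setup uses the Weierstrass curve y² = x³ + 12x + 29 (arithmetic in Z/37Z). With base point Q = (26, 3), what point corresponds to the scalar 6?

Double-and-add on 6 = (110)₂. Start with Q = (26, 3) for the leading 1-bit.
double: tangent at (26, 3): λ = (3·26² + 12)/(2·3) ≡ 5/6. 6⁻¹ ≡ 31 (mod 37), so λ ≡ 5·31 ≡ 7.
  x = λ² - 26 - 26 = 49 - 52 ≡ 34; y = λ·(26 - 34) - 3 ≡ 15. → (34, 15)
add Q: (34, 15) + (26, 3). λ = (3 - 15)/(26 - 34) ≡ 25/29 mod 37. 29⁻¹ ≡ 23 (mod 37), so λ ≡ 20.
  x = λ² - 34 - 26 = 400 - 60 ≡ 7; y = λ·(34 - 7) - 15 ≡ 7. → (7, 7)
double: tangent at (7, 7): λ = (3·7² + 12)/(2·7) ≡ 11/14. 14⁻¹ ≡ 8 (mod 37), so λ ≡ 11·8 ≡ 14.
  x = λ² - 7 - 7 = 196 - 14 ≡ 34; y = λ·(7 - 34) - 7 ≡ 22. → (34, 22)

(34, 22)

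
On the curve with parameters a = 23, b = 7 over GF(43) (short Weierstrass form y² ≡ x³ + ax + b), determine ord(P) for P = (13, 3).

6

2P: tangent at (13, 3): λ = (3·13² + 23)/(2·3) ≡ 14/6. 6⁻¹ ≡ 36 (mod 43), so λ ≡ 14·36 ≡ 31.
  x = λ² - 13 - 13 = 961 - 26 ≡ 32; y = λ·(13 - 32) - 3 ≡ 10. → (32, 10)
3P: (32, 10) + (13, 3). λ = (3 - 10)/(13 - 32) ≡ 36/24 mod 43. 24⁻¹ ≡ 9 (mod 43), so λ ≡ 23.
  x = λ² - 32 - 13 = 529 - 45 ≡ 11; y = λ·(32 - 11) - 10 ≡ 0. → (11, 0)
4P: (11, 0) + (13, 3). λ = (3 - 0)/(13 - 11) ≡ 3/2 mod 43. 2⁻¹ ≡ 22 (mod 43), so λ ≡ 23.
  x = λ² - 11 - 13 = 529 - 24 ≡ 32; y = λ·(11 - 32) - 0 ≡ 33. → (32, 33)
5P: (32, 33) + (13, 3). λ = (3 - 33)/(13 - 32) ≡ 13/24 mod 43. 24⁻¹ ≡ 9 (mod 43) since 24·9 = 216 ≡ 1, so λ ≡ 31.
  x = λ² - 32 - 13 = 961 - 45 ≡ 13; y = λ·(32 - 13) - 33 ≡ 40. → (13, 40)
6P: (13, 40) + (13, 3): same x and y₁ ≡ -y₂, so the sum is the point at infinity.
6P = the point at infinity, so the order is 6.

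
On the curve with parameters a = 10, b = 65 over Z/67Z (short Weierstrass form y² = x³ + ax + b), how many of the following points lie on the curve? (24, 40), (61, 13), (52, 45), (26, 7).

1

(24, 40): 40² ≡ 59, rhs ≡ 59 → on.
(61, 13): 13² ≡ 35, rhs ≡ 57 → off.
(52, 45): 45² ≡ 15, rhs ≡ 24 → off.
(26, 7): 7² ≡ 49, rhs ≡ 12 → off.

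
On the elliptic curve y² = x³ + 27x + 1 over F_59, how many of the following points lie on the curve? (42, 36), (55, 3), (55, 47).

1

(42, 36): 36² ≡ 57, rhs ≡ 57 → on.
(55, 3): 3² ≡ 9, rhs ≡ 6 → off.
(55, 47): 47² ≡ 26, rhs ≡ 6 → off.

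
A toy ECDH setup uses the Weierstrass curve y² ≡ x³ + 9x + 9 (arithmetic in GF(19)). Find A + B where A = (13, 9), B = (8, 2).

(13, 9) + (8, 2). λ = (2 - 9)/(8 - 13) ≡ 12/14 mod 19. 14⁻¹ ≡ 15 (mod 19) since 14·15 = 210 ≡ 1, so λ ≡ 9.
  x = λ² - 13 - 8 = 81 - 21 ≡ 3; y = λ·(13 - 3) - 9 ≡ 5. → (3, 5)

(3, 5)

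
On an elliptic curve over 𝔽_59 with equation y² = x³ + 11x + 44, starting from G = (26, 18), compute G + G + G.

Repeated addition: build up to 3G.
2G: tangent at (26, 18): λ = (3·26² + 11)/(2·18) ≡ 33/36. 36⁻¹ ≡ 41 (mod 59), so λ ≡ 33·41 ≡ 55.
  x = λ² - 26 - 26 = 3025 - 52 ≡ 23; y = λ·(26 - 23) - 18 ≡ 29. → (23, 29)
3G: (23, 29) + (26, 18). λ = (18 - 29)/(26 - 23) ≡ 48/3 mod 59. 3⁻¹ ≡ 20 (mod 59), so λ ≡ 16.
  x = λ² - 23 - 26 = 256 - 49 ≡ 30; y = λ·(23 - 30) - 29 ≡ 36. → (30, 36)

(30, 36)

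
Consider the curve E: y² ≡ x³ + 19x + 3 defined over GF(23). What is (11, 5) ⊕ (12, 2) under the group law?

(11, 5) + (12, 2). λ = (2 - 5)/(12 - 11) ≡ 20/1 mod 23. 1⁻¹ ≡ 1 (mod 23), so λ ≡ 20.
  x = λ² - 11 - 12 = 400 - 23 ≡ 9; y = λ·(11 - 9) - 5 ≡ 12. → (9, 12)

(9, 12)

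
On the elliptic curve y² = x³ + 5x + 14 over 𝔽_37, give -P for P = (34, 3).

(34, 34)

-(34, 3) = (34, -3 mod 37) = (34, 34).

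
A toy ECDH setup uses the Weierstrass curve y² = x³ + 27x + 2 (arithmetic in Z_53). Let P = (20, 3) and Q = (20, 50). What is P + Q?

The two points share x = 20 and their y-coordinates satisfy 3 + 50 ≡ 0 (mod 53), so they are inverses. Their sum is 𝒪.

O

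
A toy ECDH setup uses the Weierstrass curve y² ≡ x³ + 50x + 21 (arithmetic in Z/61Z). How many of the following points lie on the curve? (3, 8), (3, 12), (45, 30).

0

(3, 8): 8² ≡ 3, rhs ≡ 15 → off.
(3, 12): 12² ≡ 22, rhs ≡ 15 → off.
(45, 30): 30² ≡ 46, rhs ≡ 5 → off.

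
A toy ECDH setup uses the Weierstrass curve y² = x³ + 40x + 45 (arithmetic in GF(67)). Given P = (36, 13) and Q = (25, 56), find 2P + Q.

First 2P:
Repeated addition: build up to 2P.
2P: tangent at (36, 13): λ = (3·36² + 40)/(2·13) ≡ 42/26. 26⁻¹ ≡ 49 (mod 67), so λ ≡ 42·49 ≡ 48.
  x = λ² - 36 - 36 = 2304 - 72 ≡ 21; y = λ·(36 - 21) - 13 ≡ 37. → (21, 37)
2P = (21, 37).
Finally 2P + Q:
(21, 37) + (25, 56). λ = (56 - 37)/(25 - 21) ≡ 19/4 mod 67. 4⁻¹ ≡ 17 (mod 67), so λ ≡ 55.
  x = λ² - 21 - 25 = 3025 - 46 ≡ 31; y = λ·(21 - 31) - 37 ≡ 16. → (31, 16)

(31, 16)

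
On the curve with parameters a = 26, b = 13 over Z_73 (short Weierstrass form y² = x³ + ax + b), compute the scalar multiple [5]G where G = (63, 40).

(57, 63)

Double-and-add on 5 = (101)₂. Start with G = (63, 40) for the leading 1-bit.
double: tangent at (63, 40): λ = (3·63² + 26)/(2·40) ≡ 34/7. 7⁻¹ ≡ 21 (mod 73) since 7·21 = 147 ≡ 1, so λ ≡ 34·21 ≡ 57.
  x = λ² - 63 - 63 = 3249 - 126 ≡ 57; y = λ·(63 - 57) - 40 ≡ 10. → (57, 10)
double: tangent at (57, 10): λ = (3·57² + 26)/(2·10) ≡ 64/20. 20⁻¹ ≡ 11 (mod 73), so λ ≡ 64·11 ≡ 47.
  x = λ² - 57 - 57 = 2209 - 114 ≡ 51; y = λ·(57 - 51) - 10 ≡ 53. → (51, 53)
add G: (51, 53) + (63, 40). λ = (40 - 53)/(63 - 51) ≡ 60/12 mod 73. 12⁻¹ ≡ 67 (mod 73), so λ ≡ 5.
  x = λ² - 51 - 63 = 25 - 114 ≡ 57; y = λ·(51 - 57) - 53 ≡ 63. → (57, 63)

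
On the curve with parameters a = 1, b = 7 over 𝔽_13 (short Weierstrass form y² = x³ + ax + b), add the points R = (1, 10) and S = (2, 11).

(11, 6)

(1, 10) + (2, 11). λ = (11 - 10)/(2 - 1) ≡ 1/1 mod 13. 1⁻¹ ≡ 1 (mod 13), so λ ≡ 1.
  x = λ² - 1 - 2 = 1 - 3 ≡ 11; y = λ·(1 - 11) - 10 ≡ 6. → (11, 6)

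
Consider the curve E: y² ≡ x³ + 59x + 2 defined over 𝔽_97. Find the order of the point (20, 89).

10

2P: tangent at (20, 89): λ = (3·20² + 59)/(2·89) ≡ 95/81. 81⁻¹ ≡ 6 (mod 97), so λ ≡ 95·6 ≡ 85.
  x = λ² - 20 - 20 = 7225 - 40 ≡ 7; y = λ·(20 - 7) - 89 ≡ 46. → (7, 46)
3P: (7, 46) + (20, 89). λ = (89 - 46)/(20 - 7) ≡ 43/13 mod 97. 13⁻¹ ≡ 15 (mod 97) since 13·15 = 195 ≡ 1, so λ ≡ 63.
  x = λ² - 7 - 20 = 3969 - 27 ≡ 62; y = λ·(7 - 62) - 46 ≡ 78. → (62, 78)
4P: (62, 78) + (20, 89). λ = (89 - 78)/(20 - 62) ≡ 11/55 mod 97. 55⁻¹ ≡ 30 (mod 97), so λ ≡ 39.
  x = λ² - 62 - 20 = 1521 - 82 ≡ 81; y = λ·(62 - 81) - 78 ≡ 54. → (81, 54)
5P: (81, 54) + (20, 89). λ = (89 - 54)/(20 - 81) ≡ 35/36 mod 97. 36⁻¹ ≡ 62 (mod 97), so λ ≡ 36.
  x = λ² - 81 - 20 = 1296 - 101 ≡ 31; y = λ·(81 - 31) - 54 ≡ 0. → (31, 0)
6P: (31, 0) + (20, 89). λ = (89 - 0)/(20 - 31) ≡ 89/86 mod 97. 86⁻¹ ≡ 44 (mod 97) since 86·44 = 3784 ≡ 1, so λ ≡ 36.
  x = λ² - 31 - 20 = 1296 - 51 ≡ 81; y = λ·(31 - 81) - 0 ≡ 43. → (81, 43)
7P: (81, 43) + (20, 89). λ = (89 - 43)/(20 - 81) ≡ 46/36 mod 97. 36⁻¹ ≡ 62 (mod 97), so λ ≡ 39.
  x = λ² - 81 - 20 = 1521 - 101 ≡ 62; y = λ·(81 - 62) - 43 ≡ 19. → (62, 19)
8P: (62, 19) + (20, 89). λ = (89 - 19)/(20 - 62) ≡ 70/55 mod 97. 55⁻¹ ≡ 30 (mod 97), so λ ≡ 63.
  x = λ² - 62 - 20 = 3969 - 82 ≡ 7; y = λ·(62 - 7) - 19 ≡ 51. → (7, 51)
9P: (7, 51) + (20, 89). λ = (89 - 51)/(20 - 7) ≡ 38/13 mod 97. 13⁻¹ ≡ 15 (mod 97), so λ ≡ 85.
  x = λ² - 7 - 20 = 7225 - 27 ≡ 20; y = λ·(7 - 20) - 51 ≡ 8. → (20, 8)
10P: (20, 8) + (20, 89): same x and y₁ ≡ -y₂, so the sum is O.
10P = O, so the order is 10.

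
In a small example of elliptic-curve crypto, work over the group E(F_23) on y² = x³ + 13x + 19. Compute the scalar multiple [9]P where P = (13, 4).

O

Double-and-add on 9 = (1001)₂. Start with P = (13, 4) for the leading 1-bit.
double: tangent at (13, 4): λ = (3·13² + 13)/(2·4) ≡ 14/8. 8⁻¹ ≡ 3 (mod 23) since 8·3 = 24 ≡ 1, so λ ≡ 14·3 ≡ 19.
  x = λ² - 13 - 13 = 361 - 26 ≡ 13; y = λ·(13 - 13) - 4 ≡ 19. → (13, 19)
double: tangent at (13, 19): λ = (3·13² + 13)/(2·19) ≡ 14/15. 15⁻¹ ≡ 20 (mod 23), so λ ≡ 14·20 ≡ 4.
  x = λ² - 13 - 13 = 16 - 26 ≡ 13; y = λ·(13 - 13) - 19 ≡ 4. → (13, 4)
double: tangent at (13, 4): λ = (3·13² + 13)/(2·4) ≡ 14/8. 8⁻¹ ≡ 3 (mod 23), so λ ≡ 14·3 ≡ 19.
  x = λ² - 13 - 13 = 361 - 26 ≡ 13; y = λ·(13 - 13) - 4 ≡ 19. → (13, 19)
add P: (13, 19) + (13, 4): same x and y₁ ≡ -y₂, so the sum is ∞.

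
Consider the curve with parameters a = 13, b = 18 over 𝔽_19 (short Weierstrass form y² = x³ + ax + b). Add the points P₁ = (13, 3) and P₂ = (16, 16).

(13, 16)

(13, 3) + (16, 16). λ = (16 - 3)/(16 - 13) ≡ 13/3 mod 19. 3⁻¹ ≡ 13 (mod 19) since 3·13 = 39 ≡ 1, so λ ≡ 17.
  x = λ² - 13 - 16 = 289 - 29 ≡ 13; y = λ·(13 - 13) - 3 ≡ 16. → (13, 16)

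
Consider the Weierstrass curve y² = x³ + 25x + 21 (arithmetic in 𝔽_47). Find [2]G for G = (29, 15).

tangent at (29, 15): λ = (3·29² + 25)/(2·15) ≡ 10/30. 30⁻¹ ≡ 11 (mod 47) since 30·11 = 330 ≡ 1, so λ ≡ 10·11 ≡ 16.
  x = λ² - 29 - 29 = 256 - 58 ≡ 10; y = λ·(29 - 10) - 15 ≡ 7. → (10, 7)

(10, 7)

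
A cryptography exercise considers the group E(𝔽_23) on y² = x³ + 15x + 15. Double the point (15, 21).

tangent at (15, 21): λ = (3·15² + 15)/(2·21) ≡ 0/19. 19⁻¹ ≡ 17 (mod 23), so λ ≡ 0·17 ≡ 0.
  x = λ² - 15 - 15 = 0 - 30 ≡ 16; y = λ·(15 - 16) - 21 ≡ 2. → (16, 2)

(16, 2)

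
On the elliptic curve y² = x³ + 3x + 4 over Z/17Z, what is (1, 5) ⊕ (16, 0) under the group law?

(2, 1)

(1, 5) + (16, 0). λ = (0 - 5)/(16 - 1) ≡ 12/15 mod 17. 15⁻¹ ≡ 8 (mod 17), so λ ≡ 11.
  x = λ² - 1 - 16 = 121 - 17 ≡ 2; y = λ·(1 - 2) - 5 ≡ 1. → (2, 1)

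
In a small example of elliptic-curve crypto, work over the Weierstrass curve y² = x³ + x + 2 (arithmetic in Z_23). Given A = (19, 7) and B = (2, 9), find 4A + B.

First 4A:
Repeated addition: build up to 4A.
2A: tangent at (19, 7): λ = (3·19² + 1)/(2·7) ≡ 3/14. 14⁻¹ ≡ 5 (mod 23), so λ ≡ 3·5 ≡ 15.
  x = λ² - 19 - 19 = 225 - 38 ≡ 3; y = λ·(19 - 3) - 7 ≡ 3. → (3, 3)
3A: (3, 3) + (19, 7). λ = (7 - 3)/(19 - 3) ≡ 4/16 mod 23. 16⁻¹ ≡ 13 (mod 23) since 16·13 = 208 ≡ 1, so λ ≡ 6.
  x = λ² - 3 - 19 = 36 - 22 ≡ 14; y = λ·(3 - 14) - 3 ≡ 0. → (14, 0)
4A: (14, 0) + (19, 7). λ = (7 - 0)/(19 - 14) ≡ 7/5 mod 23. 5⁻¹ ≡ 14 (mod 23), so λ ≡ 6.
  x = λ² - 14 - 19 = 36 - 33 ≡ 3; y = λ·(14 - 3) - 0 ≡ 20. → (3, 20)
4A = (3, 20).
Finally 4A + B:
(3, 20) + (2, 9). λ = (9 - 20)/(2 - 3) ≡ 12/22 mod 23. 22⁻¹ ≡ 22 (mod 23) since 22·22 = 484 ≡ 1, so λ ≡ 11.
  x = λ² - 3 - 2 = 121 - 5 ≡ 1; y = λ·(3 - 1) - 20 ≡ 2. → (1, 2)

(1, 2)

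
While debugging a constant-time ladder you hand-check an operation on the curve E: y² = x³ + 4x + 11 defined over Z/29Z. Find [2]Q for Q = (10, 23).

(16, 13)

tangent at (10, 23): λ = (3·10² + 4)/(2·23) ≡ 14/17. 17⁻¹ ≡ 12 (mod 29), so λ ≡ 14·12 ≡ 23.
  x = λ² - 10 - 10 = 529 - 20 ≡ 16; y = λ·(10 - 16) - 23 ≡ 13. → (16, 13)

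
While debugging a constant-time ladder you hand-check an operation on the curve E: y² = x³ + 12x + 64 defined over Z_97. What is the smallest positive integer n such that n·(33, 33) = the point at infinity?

8

2P: tangent at (33, 33): λ = (3·33² + 12)/(2·33) ≡ 78/66. 66⁻¹ ≡ 25 (mod 97) since 66·25 = 1650 ≡ 1, so λ ≡ 78·25 ≡ 10.
  x = λ² - 33 - 33 = 100 - 66 ≡ 34; y = λ·(33 - 34) - 33 ≡ 54. → (34, 54)
3P: (34, 54) + (33, 33). λ = (33 - 54)/(33 - 34) ≡ 76/96 mod 97. 96⁻¹ ≡ 96 (mod 97) since 96·96 = 9216 ≡ 1, so λ ≡ 21.
  x = λ² - 34 - 33 = 441 - 67 ≡ 83; y = λ·(34 - 83) - 54 ≡ 81. → (83, 81)
4P: (83, 81) + (33, 33). λ = (33 - 81)/(33 - 83) ≡ 49/47 mod 97. 47⁻¹ ≡ 64 (mod 97), so λ ≡ 32.
  x = λ² - 83 - 33 = 1024 - 116 ≡ 35; y = λ·(83 - 35) - 81 ≡ 0. → (35, 0)
5P: (35, 0) + (33, 33). λ = (33 - 0)/(33 - 35) ≡ 33/95 mod 97. 95⁻¹ ≡ 48 (mod 97), so λ ≡ 32.
  x = λ² - 35 - 33 = 1024 - 68 ≡ 83; y = λ·(35 - 83) - 0 ≡ 16. → (83, 16)
6P: (83, 16) + (33, 33). λ = (33 - 16)/(33 - 83) ≡ 17/47 mod 97. 47⁻¹ ≡ 64 (mod 97), so λ ≡ 21.
  x = λ² - 83 - 33 = 441 - 116 ≡ 34; y = λ·(83 - 34) - 16 ≡ 43. → (34, 43)
7P: (34, 43) + (33, 33). λ = (33 - 43)/(33 - 34) ≡ 87/96 mod 97. 96⁻¹ ≡ 96 (mod 97) since 96·96 = 9216 ≡ 1, so λ ≡ 10.
  x = λ² - 34 - 33 = 100 - 67 ≡ 33; y = λ·(34 - 33) - 43 ≡ 64. → (33, 64)
8P: (33, 64) + (33, 33): same x and y₁ ≡ -y₂, so the sum is the point at infinity.
8P = the point at infinity, so the order is 8.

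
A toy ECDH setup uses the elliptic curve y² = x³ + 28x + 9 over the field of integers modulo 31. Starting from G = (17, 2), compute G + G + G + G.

Double-and-add on 4 = (100)₂. Start with G = (17, 2) for the leading 1-bit.
double: tangent at (17, 2): λ = (3·17² + 28)/(2·2) ≡ 27/4. 4⁻¹ ≡ 8 (mod 31) since 4·8 = 32 ≡ 1, so λ ≡ 27·8 ≡ 30.
  x = λ² - 17 - 17 = 900 - 34 ≡ 29; y = λ·(17 - 29) - 2 ≡ 10. → (29, 10)
double: tangent at (29, 10): λ = (3·29² + 28)/(2·10) ≡ 9/20. 20⁻¹ ≡ 14 (mod 31) since 20·14 = 280 ≡ 1, so λ ≡ 9·14 ≡ 2.
  x = λ² - 29 - 29 = 4 - 58 ≡ 8; y = λ·(29 - 8) - 10 ≡ 1. → (8, 1)

(8, 1)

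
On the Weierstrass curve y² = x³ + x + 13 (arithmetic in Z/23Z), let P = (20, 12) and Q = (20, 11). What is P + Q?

O

The two points share x = 20 and their y-coordinates satisfy 12 + 11 ≡ 0 (mod 23), so they are inverses. Their sum is 𝒪.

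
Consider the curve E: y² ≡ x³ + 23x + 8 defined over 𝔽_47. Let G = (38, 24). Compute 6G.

(45, 1)

Double-and-add on 6 = (110)₂. Start with G = (38, 24) for the leading 1-bit.
double: tangent at (38, 24): λ = (3·38² + 23)/(2·24) ≡ 31/1. 1⁻¹ ≡ 1 (mod 47), so λ ≡ 31·1 ≡ 31.
  x = λ² - 38 - 38 = 961 - 76 ≡ 39; y = λ·(38 - 39) - 24 ≡ 39. → (39, 39)
add G: (39, 39) + (38, 24). λ = (24 - 39)/(38 - 39) ≡ 32/46 mod 47. 46⁻¹ ≡ 46 (mod 47), so λ ≡ 15.
  x = λ² - 39 - 38 = 225 - 77 ≡ 7; y = λ·(39 - 7) - 39 ≡ 18. → (7, 18)
double: tangent at (7, 18): λ = (3·7² + 23)/(2·18) ≡ 29/36. 36⁻¹ ≡ 17 (mod 47) since 36·17 = 612 ≡ 1, so λ ≡ 29·17 ≡ 23.
  x = λ² - 7 - 7 = 529 - 14 ≡ 45; y = λ·(7 - 45) - 18 ≡ 1. → (45, 1)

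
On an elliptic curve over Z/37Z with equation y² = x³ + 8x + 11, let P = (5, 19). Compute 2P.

tangent at (5, 19): λ = (3·5² + 8)/(2·19) ≡ 9/1. 1⁻¹ ≡ 1 (mod 37) since 1·1 = 1 ≡ 1, so λ ≡ 9·1 ≡ 9.
  x = λ² - 5 - 5 = 81 - 10 ≡ 34; y = λ·(5 - 34) - 19 ≡ 16. → (34, 16)

(34, 16)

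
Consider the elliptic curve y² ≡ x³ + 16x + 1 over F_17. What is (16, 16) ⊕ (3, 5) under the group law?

(13, 14)

(16, 16) + (3, 5). λ = (5 - 16)/(3 - 16) ≡ 6/4 mod 17. 4⁻¹ ≡ 13 (mod 17), so λ ≡ 10.
  x = λ² - 16 - 3 = 100 - 19 ≡ 13; y = λ·(16 - 13) - 16 ≡ 14. → (13, 14)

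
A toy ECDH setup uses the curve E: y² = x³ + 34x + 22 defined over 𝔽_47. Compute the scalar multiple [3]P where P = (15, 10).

(39, 15)

Repeated addition: build up to 3P.
2P: tangent at (15, 10): λ = (3·15² + 34)/(2·10) ≡ 4/20. 20⁻¹ ≡ 40 (mod 47), so λ ≡ 4·40 ≡ 19.
  x = λ² - 15 - 15 = 361 - 30 ≡ 2; y = λ·(15 - 2) - 10 ≡ 2. → (2, 2)
3P: (2, 2) + (15, 10). λ = (10 - 2)/(15 - 2) ≡ 8/13 mod 47. 13⁻¹ ≡ 29 (mod 47), so λ ≡ 44.
  x = λ² - 2 - 15 = 1936 - 17 ≡ 39; y = λ·(2 - 39) - 2 ≡ 15. → (39, 15)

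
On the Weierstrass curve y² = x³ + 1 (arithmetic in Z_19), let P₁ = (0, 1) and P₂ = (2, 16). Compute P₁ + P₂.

(0, 1) + (2, 16). λ = (16 - 1)/(2 - 0) ≡ 15/2 mod 19. 2⁻¹ ≡ 10 (mod 19) since 2·10 = 20 ≡ 1, so λ ≡ 17.
  x = λ² - 0 - 2 = 289 - 2 ≡ 2; y = λ·(0 - 2) - 1 ≡ 3. → (2, 3)

(2, 3)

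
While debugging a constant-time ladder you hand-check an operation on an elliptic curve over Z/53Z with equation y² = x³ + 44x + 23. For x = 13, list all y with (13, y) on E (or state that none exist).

x³ + 44x + 23 = 2792 ≡ 36 (mod 53).
Square roots of 36 mod 53: 6 and 47 (since 6² = 36 ≡ 36).

6, 47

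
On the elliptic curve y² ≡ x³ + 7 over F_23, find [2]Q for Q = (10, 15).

tangent at (10, 15): λ = (3·10² + 0)/(2·15) ≡ 1/7. 7⁻¹ ≡ 10 (mod 23) since 7·10 = 70 ≡ 1, so λ ≡ 1·10 ≡ 10.
  x = λ² - 10 - 10 = 100 - 20 ≡ 11; y = λ·(10 - 11) - 15 ≡ 21. → (11, 21)

(11, 21)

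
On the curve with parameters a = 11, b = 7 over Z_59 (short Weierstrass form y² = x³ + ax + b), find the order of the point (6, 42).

8

2P: tangent at (6, 42): λ = (3·6² + 11)/(2·42) ≡ 1/25. 25⁻¹ ≡ 26 (mod 59), so λ ≡ 1·26 ≡ 26.
  x = λ² - 6 - 6 = 676 - 12 ≡ 15; y = λ·(6 - 15) - 42 ≡ 19. → (15, 19)
3P: (15, 19) + (6, 42). λ = (42 - 19)/(6 - 15) ≡ 23/50 mod 59. 50⁻¹ ≡ 13 (mod 59) since 50·13 = 650 ≡ 1, so λ ≡ 4.
  x = λ² - 15 - 6 = 16 - 21 ≡ 54; y = λ·(15 - 54) - 19 ≡ 2. → (54, 2)
4P: (54, 2) + (6, 42). λ = (42 - 2)/(6 - 54) ≡ 40/11 mod 59. 11⁻¹ ≡ 43 (mod 59) since 11·43 = 473 ≡ 1, so λ ≡ 9.
  x = λ² - 54 - 6 = 81 - 60 ≡ 21; y = λ·(54 - 21) - 2 ≡ 0. → (21, 0)
5P: (21, 0) + (6, 42). λ = (42 - 0)/(6 - 21) ≡ 42/44 mod 59. 44⁻¹ ≡ 55 (mod 59) since 44·55 = 2420 ≡ 1, so λ ≡ 9.
  x = λ² - 21 - 6 = 81 - 27 ≡ 54; y = λ·(21 - 54) - 0 ≡ 57. → (54, 57)
6P: (54, 57) + (6, 42). λ = (42 - 57)/(6 - 54) ≡ 44/11 mod 59. 11⁻¹ ≡ 43 (mod 59) since 11·43 = 473 ≡ 1, so λ ≡ 4.
  x = λ² - 54 - 6 = 16 - 60 ≡ 15; y = λ·(54 - 15) - 57 ≡ 40. → (15, 40)
7P: (15, 40) + (6, 42). λ = (42 - 40)/(6 - 15) ≡ 2/50 mod 59. 50⁻¹ ≡ 13 (mod 59), so λ ≡ 26.
  x = λ² - 15 - 6 = 676 - 21 ≡ 6; y = λ·(15 - 6) - 40 ≡ 17. → (6, 17)
8P: (6, 17) + (6, 42): same x and y₁ ≡ -y₂, so the sum is the point at infinity.
8P = the point at infinity, so the order is 8.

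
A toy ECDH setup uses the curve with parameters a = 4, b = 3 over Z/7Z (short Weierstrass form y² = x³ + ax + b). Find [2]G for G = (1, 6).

(5, 1)

tangent at (1, 6): λ = (3·1² + 4)/(2·6) ≡ 0/5. 5⁻¹ ≡ 3 (mod 7) since 5·3 = 15 ≡ 1, so λ ≡ 0·3 ≡ 0.
  x = λ² - 1 - 1 = 0 - 2 ≡ 5; y = λ·(1 - 5) - 6 ≡ 1. → (5, 1)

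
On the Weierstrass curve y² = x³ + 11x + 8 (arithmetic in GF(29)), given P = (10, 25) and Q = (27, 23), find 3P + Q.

First 3P:
Repeated addition: build up to 3P.
2P: tangent at (10, 25): λ = (3·10² + 11)/(2·25) ≡ 21/21. 21⁻¹ ≡ 18 (mod 29), so λ ≡ 21·18 ≡ 1.
  x = λ² - 10 - 10 = 1 - 20 ≡ 10; y = λ·(10 - 10) - 25 ≡ 4. → (10, 4)
3P: (10, 4) + (10, 25): same x and y₁ ≡ -y₂, so the sum is O.
3P = O.
Finally 3P + Q:
O + (27, 23) = (27, 23) (identity).

(27, 23)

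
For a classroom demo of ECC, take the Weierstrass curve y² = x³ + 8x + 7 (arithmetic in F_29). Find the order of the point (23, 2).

2P: tangent at (23, 2): λ = (3·23² + 8)/(2·2) ≡ 0/4. 4⁻¹ ≡ 22 (mod 29), so λ ≡ 0·22 ≡ 0.
  x = λ² - 23 - 23 = 0 - 46 ≡ 12; y = λ·(23 - 12) - 2 ≡ 27. → (12, 27)
3P: (12, 27) + (23, 2). λ = (2 - 27)/(23 - 12) ≡ 4/11 mod 29. 11⁻¹ ≡ 8 (mod 29), so λ ≡ 3.
  x = λ² - 12 - 23 = 9 - 35 ≡ 3; y = λ·(12 - 3) - 27 ≡ 0. → (3, 0)
4P: (3, 0) + (23, 2). λ = (2 - 0)/(23 - 3) ≡ 2/20 mod 29. 20⁻¹ ≡ 16 (mod 29), so λ ≡ 3.
  x = λ² - 3 - 23 = 9 - 26 ≡ 12; y = λ·(3 - 12) - 0 ≡ 2. → (12, 2)
5P: (12, 2) + (23, 2). λ = (2 - 2)/(23 - 12) ≡ 0/11 mod 29. 11⁻¹ ≡ 8 (mod 29), so λ ≡ 0.
  x = λ² - 12 - 23 = 0 - 35 ≡ 23; y = λ·(12 - 23) - 2 ≡ 27. → (23, 27)
6P: (23, 27) + (23, 2): same x and y₁ ≡ -y₂, so the sum is the point at infinity.
6P = the point at infinity, so the order is 6.

6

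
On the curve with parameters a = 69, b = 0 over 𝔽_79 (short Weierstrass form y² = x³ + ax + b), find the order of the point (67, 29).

2P: tangent at (67, 29): λ = (3·67² + 69)/(2·29) ≡ 27/58. 58⁻¹ ≡ 15 (mod 79) since 58·15 = 870 ≡ 1, so λ ≡ 27·15 ≡ 10.
  x = λ² - 67 - 67 = 100 - 134 ≡ 45; y = λ·(67 - 45) - 29 ≡ 33. → (45, 33)
3P: (45, 33) + (67, 29). λ = (29 - 33)/(67 - 45) ≡ 75/22 mod 79. 22⁻¹ ≡ 18 (mod 79), so λ ≡ 7.
  x = λ² - 45 - 67 = 49 - 112 ≡ 16; y = λ·(45 - 16) - 33 ≡ 12. → (16, 12)
4P: (16, 12) + (67, 29). λ = (29 - 12)/(67 - 16) ≡ 17/51 mod 79. 51⁻¹ ≡ 31 (mod 79) since 51·31 = 1581 ≡ 1, so λ ≡ 53.
  x = λ² - 16 - 67 = 2809 - 83 ≡ 40; y = λ·(16 - 40) - 12 ≡ 59. → (40, 59)
5P: (40, 59) + (67, 29). λ = (29 - 59)/(67 - 40) ≡ 49/27 mod 79. 27⁻¹ ≡ 41 (mod 79) since 27·41 = 1107 ≡ 1, so λ ≡ 34.
  x = λ² - 40 - 67 = 1156 - 107 ≡ 22; y = λ·(40 - 22) - 59 ≡ 0. → (22, 0)
6P: (22, 0) + (67, 29). λ = (29 - 0)/(67 - 22) ≡ 29/45 mod 79. 45⁻¹ ≡ 72 (mod 79) since 45·72 = 3240 ≡ 1, so λ ≡ 34.
  x = λ² - 22 - 67 = 1156 - 89 ≡ 40; y = λ·(22 - 40) - 0 ≡ 20. → (40, 20)
7P: (40, 20) + (67, 29). λ = (29 - 20)/(67 - 40) ≡ 9/27 mod 79. 27⁻¹ ≡ 41 (mod 79), so λ ≡ 53.
  x = λ² - 40 - 67 = 2809 - 107 ≡ 16; y = λ·(40 - 16) - 20 ≡ 67. → (16, 67)
8P: (16, 67) + (67, 29). λ = (29 - 67)/(67 - 16) ≡ 41/51 mod 79. 51⁻¹ ≡ 31 (mod 79) since 51·31 = 1581 ≡ 1, so λ ≡ 7.
  x = λ² - 16 - 67 = 49 - 83 ≡ 45; y = λ·(16 - 45) - 67 ≡ 46. → (45, 46)
9P: (45, 46) + (67, 29). λ = (29 - 46)/(67 - 45) ≡ 62/22 mod 79. 22⁻¹ ≡ 18 (mod 79) since 22·18 = 396 ≡ 1, so λ ≡ 10.
  x = λ² - 45 - 67 = 100 - 112 ≡ 67; y = λ·(45 - 67) - 46 ≡ 50. → (67, 50)
10P: (67, 50) + (67, 29): same x and y₁ ≡ -y₂, so the sum is O.
10P = O, so the order is 10.

10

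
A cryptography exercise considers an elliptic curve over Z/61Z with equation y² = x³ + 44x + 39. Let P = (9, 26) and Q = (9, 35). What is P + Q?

O

The two points share x = 9 and their y-coordinates satisfy 26 + 35 ≡ 0 (mod 61), so they are inverses. Their sum is O.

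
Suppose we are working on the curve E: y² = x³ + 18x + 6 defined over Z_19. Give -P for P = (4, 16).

-(4, 16) = (4, -16 mod 19) = (4, 3).

(4, 3)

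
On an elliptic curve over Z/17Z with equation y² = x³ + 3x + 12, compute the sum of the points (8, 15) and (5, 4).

(8, 15) + (5, 4). λ = (4 - 15)/(5 - 8) ≡ 6/14 mod 17. 14⁻¹ ≡ 11 (mod 17), so λ ≡ 15.
  x = λ² - 8 - 5 = 225 - 13 ≡ 8; y = λ·(8 - 8) - 15 ≡ 2. → (8, 2)

(8, 2)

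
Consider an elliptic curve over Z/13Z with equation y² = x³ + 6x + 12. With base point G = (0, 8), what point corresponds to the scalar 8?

O

Double-and-add on 8 = (1000)₂. Start with G = (0, 8) for the leading 1-bit.
double: tangent at (0, 8): λ = (3·0² + 6)/(2·8) ≡ 6/3. 3⁻¹ ≡ 9 (mod 13), so λ ≡ 6·9 ≡ 2.
  x = λ² - 0 - 0 = 4 - 0 ≡ 4; y = λ·(0 - 4) - 8 ≡ 10. → (4, 10)
double: tangent at (4, 10): λ = (3·4² + 6)/(2·10) ≡ 2/7. 7⁻¹ ≡ 2 (mod 13) since 7·2 = 14 ≡ 1, so λ ≡ 2·2 ≡ 4.
  x = λ² - 4 - 4 = 16 - 8 ≡ 8; y = λ·(4 - 8) - 10 ≡ 0. → (8, 0)
double: (8, 0) + (8, 0): same x and y₁ ≡ -y₂, so the sum is 𝒪.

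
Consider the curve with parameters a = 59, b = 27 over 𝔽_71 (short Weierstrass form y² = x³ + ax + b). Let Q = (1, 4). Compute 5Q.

(68, 6)

Double-and-add on 5 = (101)₂. Start with Q = (1, 4) for the leading 1-bit.
double: tangent at (1, 4): λ = (3·1² + 59)/(2·4) ≡ 62/8. 8⁻¹ ≡ 9 (mod 71) since 8·9 = 72 ≡ 1, so λ ≡ 62·9 ≡ 61.
  x = λ² - 1 - 1 = 3721 - 2 ≡ 27; y = λ·(1 - 27) - 4 ≡ 43. → (27, 43)
double: tangent at (27, 43): λ = (3·27² + 59)/(2·43) ≡ 45/15. 15⁻¹ ≡ 19 (mod 71), so λ ≡ 45·19 ≡ 3.
  x = λ² - 27 - 27 = 9 - 54 ≡ 26; y = λ·(27 - 26) - 43 ≡ 31. → (26, 31)
add Q: (26, 31) + (1, 4). λ = (4 - 31)/(1 - 26) ≡ 44/46 mod 71. 46⁻¹ ≡ 17 (mod 71), so λ ≡ 38.
  x = λ² - 26 - 1 = 1444 - 27 ≡ 68; y = λ·(26 - 68) - 31 ≡ 6. → (68, 6)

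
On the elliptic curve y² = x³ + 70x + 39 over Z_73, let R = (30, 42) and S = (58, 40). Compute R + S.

(4, 50)

(30, 42) + (58, 40). λ = (40 - 42)/(58 - 30) ≡ 71/28 mod 73. 28⁻¹ ≡ 60 (mod 73) since 28·60 = 1680 ≡ 1, so λ ≡ 26.
  x = λ² - 30 - 58 = 676 - 88 ≡ 4; y = λ·(30 - 4) - 42 ≡ 50. → (4, 50)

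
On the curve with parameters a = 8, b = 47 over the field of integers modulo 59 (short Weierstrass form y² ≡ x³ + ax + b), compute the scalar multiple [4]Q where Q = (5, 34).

Repeated addition: build up to 4Q.
2Q: tangent at (5, 34): λ = (3·5² + 8)/(2·34) ≡ 24/9. 9⁻¹ ≡ 46 (mod 59) since 9·46 = 414 ≡ 1, so λ ≡ 24·46 ≡ 42.
  x = λ² - 5 - 5 = 1764 - 10 ≡ 43; y = λ·(5 - 43) - 34 ≡ 22. → (43, 22)
3Q: (43, 22) + (5, 34). λ = (34 - 22)/(5 - 43) ≡ 12/21 mod 59. 21⁻¹ ≡ 45 (mod 59), so λ ≡ 9.
  x = λ² - 43 - 5 = 81 - 48 ≡ 33; y = λ·(43 - 33) - 22 ≡ 9. → (33, 9)
4Q: (33, 9) + (5, 34). λ = (34 - 9)/(5 - 33) ≡ 25/31 mod 59. 31⁻¹ ≡ 40 (mod 59) since 31·40 = 1240 ≡ 1, so λ ≡ 56.
  x = λ² - 33 - 5 = 3136 - 38 ≡ 30; y = λ·(33 - 30) - 9 ≡ 41. → (30, 41)

(30, 41)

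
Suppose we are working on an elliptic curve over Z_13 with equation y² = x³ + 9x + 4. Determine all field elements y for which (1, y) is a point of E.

1, 12

x³ + 9x + 4 = 14 ≡ 1 (mod 13).
Square roots of 1 mod 13: 1 and 12 (since 1² = 1 ≡ 1).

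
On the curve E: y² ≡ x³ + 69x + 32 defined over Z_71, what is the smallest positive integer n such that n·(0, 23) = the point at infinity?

5

2P: tangent at (0, 23): λ = (3·0² + 69)/(2·23) ≡ 69/46. 46⁻¹ ≡ 17 (mod 71), so λ ≡ 69·17 ≡ 37.
  x = λ² - 0 - 0 = 1369 - 0 ≡ 20; y = λ·(0 - 20) - 23 ≡ 18. → (20, 18)
3P: (20, 18) + (0, 23). λ = (23 - 18)/(0 - 20) ≡ 5/51 mod 71. 51⁻¹ ≡ 39 (mod 71), so λ ≡ 53.
  x = λ² - 20 - 0 = 2809 - 20 ≡ 20; y = λ·(20 - 20) - 18 ≡ 53. → (20, 53)
4P: (20, 53) + (0, 23). λ = (23 - 53)/(0 - 20) ≡ 41/51 mod 71. 51⁻¹ ≡ 39 (mod 71) since 51·39 = 1989 ≡ 1, so λ ≡ 37.
  x = λ² - 20 - 0 = 1369 - 20 ≡ 0; y = λ·(20 - 0) - 53 ≡ 48. → (0, 48)
5P: (0, 48) + (0, 23): same x and y₁ ≡ -y₂, so the sum is the point at infinity.
5P = the point at infinity, so the order is 5.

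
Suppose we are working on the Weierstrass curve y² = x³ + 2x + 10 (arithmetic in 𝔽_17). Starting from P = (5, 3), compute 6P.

O

Repeated addition: build up to 6P.
2P: tangent at (5, 3): λ = (3·5² + 2)/(2·3) ≡ 9/6. 6⁻¹ ≡ 3 (mod 17), so λ ≡ 9·3 ≡ 10.
  x = λ² - 5 - 5 = 100 - 10 ≡ 5; y = λ·(5 - 5) - 3 ≡ 14. → (5, 14)
3P: (5, 14) + (5, 3): same x and y₁ ≡ -y₂, so the sum is ∞.
4P: ∞ + (5, 3) = (5, 3) (identity).
5P: tangent at (5, 3): λ = (3·5² + 2)/(2·3) ≡ 9/6. 6⁻¹ ≡ 3 (mod 17) since 6·3 = 18 ≡ 1, so λ ≡ 9·3 ≡ 10.
  x = λ² - 5 - 5 = 100 - 10 ≡ 5; y = λ·(5 - 5) - 3 ≡ 14. → (5, 14)
6P: (5, 14) + (5, 3): same x and y₁ ≡ -y₂, so the sum is ∞.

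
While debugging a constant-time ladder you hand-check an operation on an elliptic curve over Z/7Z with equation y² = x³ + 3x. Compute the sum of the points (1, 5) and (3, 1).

(0, 0)

(1, 5) + (3, 1). λ = (1 - 5)/(3 - 1) ≡ 3/2 mod 7. 2⁻¹ ≡ 4 (mod 7) since 2·4 = 8 ≡ 1, so λ ≡ 5.
  x = λ² - 1 - 3 = 25 - 4 ≡ 0; y = λ·(1 - 0) - 5 ≡ 0. → (0, 0)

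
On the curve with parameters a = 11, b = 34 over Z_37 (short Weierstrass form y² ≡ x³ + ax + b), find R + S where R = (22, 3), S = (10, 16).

(9, 23)

(22, 3) + (10, 16). λ = (16 - 3)/(10 - 22) ≡ 13/25 mod 37. 25⁻¹ ≡ 3 (mod 37) since 25·3 = 75 ≡ 1, so λ ≡ 2.
  x = λ² - 22 - 10 = 4 - 32 ≡ 9; y = λ·(22 - 9) - 3 ≡ 23. → (9, 23)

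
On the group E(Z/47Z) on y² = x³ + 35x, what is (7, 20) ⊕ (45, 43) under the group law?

(23, 0)

(7, 20) + (45, 43). λ = (43 - 20)/(45 - 7) ≡ 23/38 mod 47. 38⁻¹ ≡ 26 (mod 47), so λ ≡ 34.
  x = λ² - 7 - 45 = 1156 - 52 ≡ 23; y = λ·(7 - 23) - 20 ≡ 0. → (23, 0)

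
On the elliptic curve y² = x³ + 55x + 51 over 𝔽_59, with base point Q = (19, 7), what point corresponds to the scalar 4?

Repeated addition: build up to 4Q.
2Q: tangent at (19, 7): λ = (3·19² + 55)/(2·7) ≡ 17/14. 14⁻¹ ≡ 38 (mod 59), so λ ≡ 17·38 ≡ 56.
  x = λ² - 19 - 19 = 3136 - 38 ≡ 30; y = λ·(19 - 30) - 7 ≡ 26. → (30, 26)
3Q: (30, 26) + (19, 7). λ = (7 - 26)/(19 - 30) ≡ 40/48 mod 59. 48⁻¹ ≡ 16 (mod 59) since 48·16 = 768 ≡ 1, so λ ≡ 50.
  x = λ² - 30 - 19 = 2500 - 49 ≡ 32; y = λ·(30 - 32) - 26 ≡ 51. → (32, 51)
4Q: (32, 51) + (19, 7). λ = (7 - 51)/(19 - 32) ≡ 15/46 mod 59. 46⁻¹ ≡ 9 (mod 59) since 46·9 = 414 ≡ 1, so λ ≡ 17.
  x = λ² - 32 - 19 = 289 - 51 ≡ 2; y = λ·(32 - 2) - 51 ≡ 46. → (2, 46)

(2, 46)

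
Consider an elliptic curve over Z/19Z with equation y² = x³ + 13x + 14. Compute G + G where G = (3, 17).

tangent at (3, 17): λ = (3·3² + 13)/(2·17) ≡ 2/15. 15⁻¹ ≡ 14 (mod 19) since 15·14 = 210 ≡ 1, so λ ≡ 2·14 ≡ 9.
  x = λ² - 3 - 3 = 81 - 6 ≡ 18; y = λ·(3 - 18) - 17 ≡ 0. → (18, 0)

(18, 0)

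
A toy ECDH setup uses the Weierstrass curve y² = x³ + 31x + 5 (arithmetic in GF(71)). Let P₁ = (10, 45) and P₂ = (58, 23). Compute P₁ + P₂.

(10, 45) + (58, 23). λ = (23 - 45)/(58 - 10) ≡ 49/48 mod 71. 48⁻¹ ≡ 37 (mod 71), so λ ≡ 38.
  x = λ² - 10 - 58 = 1444 - 68 ≡ 27; y = λ·(10 - 27) - 45 ≡ 19. → (27, 19)

(27, 19)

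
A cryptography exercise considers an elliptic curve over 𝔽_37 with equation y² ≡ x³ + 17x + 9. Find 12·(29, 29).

Write G = (29, 29).
Repeated addition: build up to 12G.
2G: tangent at (29, 29): λ = (3·29² + 17)/(2·29) ≡ 24/21. 21⁻¹ ≡ 30 (mod 37), so λ ≡ 24·30 ≡ 17.
  x = λ² - 29 - 29 = 289 - 58 ≡ 9; y = λ·(29 - 9) - 29 ≡ 15. → (9, 15)
3G: (9, 15) + (29, 29). λ = (29 - 15)/(29 - 9) ≡ 14/20 mod 37. 20⁻¹ ≡ 13 (mod 37), so λ ≡ 34.
  x = λ² - 9 - 29 = 1156 - 38 ≡ 8; y = λ·(9 - 8) - 15 ≡ 19. → (8, 19)
4G: (8, 19) + (29, 29). λ = (29 - 19)/(29 - 8) ≡ 10/21 mod 37. 21⁻¹ ≡ 30 (mod 37), so λ ≡ 4.
  x = λ² - 8 - 29 = 16 - 37 ≡ 16; y = λ·(8 - 16) - 19 ≡ 23. → (16, 23)
5G: (16, 23) + (29, 29). λ = (29 - 23)/(29 - 16) ≡ 6/13 mod 37. 13⁻¹ ≡ 20 (mod 37) since 13·20 = 260 ≡ 1, so λ ≡ 9.
  x = λ² - 16 - 29 = 81 - 45 ≡ 36; y = λ·(16 - 36) - 23 ≡ 19. → (36, 19)
6G: (36, 19) + (29, 29). λ = (29 - 19)/(29 - 36) ≡ 10/30 mod 37. 30⁻¹ ≡ 21 (mod 37), so λ ≡ 25.
  x = λ² - 36 - 29 = 625 - 65 ≡ 5; y = λ·(36 - 5) - 19 ≡ 16. → (5, 16)
7G: (5, 16) + (29, 29). λ = (29 - 16)/(29 - 5) ≡ 13/24 mod 37. 24⁻¹ ≡ 17 (mod 37) since 24·17 = 408 ≡ 1, so λ ≡ 36.
  x = λ² - 5 - 29 = 1296 - 34 ≡ 4; y = λ·(5 - 4) - 16 ≡ 20. → (4, 20)
8G: (4, 20) + (29, 29). λ = (29 - 20)/(29 - 4) ≡ 9/25 mod 37. 25⁻¹ ≡ 3 (mod 37), so λ ≡ 27.
  x = λ² - 4 - 29 = 729 - 33 ≡ 30; y = λ·(4 - 30) - 20 ≡ 18. → (30, 18)
9G: (30, 18) + (29, 29). λ = (29 - 18)/(29 - 30) ≡ 11/36 mod 37. 36⁻¹ ≡ 36 (mod 37) since 36·36 = 1296 ≡ 1, so λ ≡ 26.
  x = λ² - 30 - 29 = 676 - 59 ≡ 25; y = λ·(30 - 25) - 18 ≡ 1. → (25, 1)
10G: (25, 1) + (29, 29). λ = (29 - 1)/(29 - 25) ≡ 28/4 mod 37. 4⁻¹ ≡ 28 (mod 37), so λ ≡ 7.
  x = λ² - 25 - 29 = 49 - 54 ≡ 32; y = λ·(25 - 32) - 1 ≡ 24. → (32, 24)
11G: (32, 24) + (29, 29). λ = (29 - 24)/(29 - 32) ≡ 5/34 mod 37. 34⁻¹ ≡ 12 (mod 37) since 34·12 = 408 ≡ 1, so λ ≡ 23.
  x = λ² - 32 - 29 = 529 - 61 ≡ 24; y = λ·(32 - 24) - 24 ≡ 12. → (24, 12)
12G: (24, 12) + (29, 29). λ = (29 - 12)/(29 - 24) ≡ 17/5 mod 37. 5⁻¹ ≡ 15 (mod 37), so λ ≡ 33.
  x = λ² - 24 - 29 = 1089 - 53 ≡ 0; y = λ·(24 - 0) - 12 ≡ 3. → (0, 3)

(0, 3)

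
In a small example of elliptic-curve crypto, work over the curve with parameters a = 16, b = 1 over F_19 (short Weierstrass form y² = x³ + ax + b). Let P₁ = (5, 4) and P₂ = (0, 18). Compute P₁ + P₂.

(5, 4) + (0, 18). λ = (18 - 4)/(0 - 5) ≡ 14/14 mod 19. 14⁻¹ ≡ 15 (mod 19), so λ ≡ 1.
  x = λ² - 5 - 0 = 1 - 5 ≡ 15; y = λ·(5 - 15) - 4 ≡ 5. → (15, 5)

(15, 5)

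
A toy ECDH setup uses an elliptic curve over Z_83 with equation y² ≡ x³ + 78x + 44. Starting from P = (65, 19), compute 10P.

(37, 31)

Repeated addition: build up to 10P.
2P: tangent at (65, 19): λ = (3·65² + 78)/(2·19) ≡ 54/38. 38⁻¹ ≡ 59 (mod 83), so λ ≡ 54·59 ≡ 32.
  x = λ² - 65 - 65 = 1024 - 130 ≡ 64; y = λ·(65 - 64) - 19 ≡ 13. → (64, 13)
3P: (64, 13) + (65, 19). λ = (19 - 13)/(65 - 64) ≡ 6/1 mod 83. 1⁻¹ ≡ 1 (mod 83), so λ ≡ 6.
  x = λ² - 64 - 65 = 36 - 129 ≡ 73; y = λ·(64 - 73) - 13 ≡ 16. → (73, 16)
4P: (73, 16) + (65, 19). λ = (19 - 16)/(65 - 73) ≡ 3/75 mod 83. 75⁻¹ ≡ 31 (mod 83), so λ ≡ 10.
  x = λ² - 73 - 65 = 100 - 138 ≡ 45; y = λ·(73 - 45) - 16 ≡ 15. → (45, 15)
5P: (45, 15) + (65, 19). λ = (19 - 15)/(65 - 45) ≡ 4/20 mod 83. 20⁻¹ ≡ 54 (mod 83), so λ ≡ 50.
  x = λ² - 45 - 65 = 2500 - 110 ≡ 66; y = λ·(45 - 66) - 15 ≡ 14. → (66, 14)
6P: (66, 14) + (65, 19). λ = (19 - 14)/(65 - 66) ≡ 5/82 mod 83. 82⁻¹ ≡ 82 (mod 83) since 82·82 = 6724 ≡ 1, so λ ≡ 78.
  x = λ² - 66 - 65 = 6084 - 131 ≡ 60; y = λ·(66 - 60) - 14 ≡ 39. → (60, 39)
7P: (60, 39) + (65, 19). λ = (19 - 39)/(65 - 60) ≡ 63/5 mod 83. 5⁻¹ ≡ 50 (mod 83), so λ ≡ 79.
  x = λ² - 60 - 65 = 6241 - 125 ≡ 57; y = λ·(60 - 57) - 39 ≡ 32. → (57, 32)
8P: (57, 32) + (65, 19). λ = (19 - 32)/(65 - 57) ≡ 70/8 mod 83. 8⁻¹ ≡ 52 (mod 83) since 8·52 = 416 ≡ 1, so λ ≡ 71.
  x = λ² - 57 - 65 = 5041 - 122 ≡ 22; y = λ·(57 - 22) - 32 ≡ 46. → (22, 46)
9P: (22, 46) + (65, 19). λ = (19 - 46)/(65 - 22) ≡ 56/43 mod 83. 43⁻¹ ≡ 56 (mod 83), so λ ≡ 65.
  x = λ² - 22 - 65 = 4225 - 87 ≡ 71; y = λ·(22 - 71) - 46 ≡ 6. → (71, 6)
10P: (71, 6) + (65, 19). λ = (19 - 6)/(65 - 71) ≡ 13/77 mod 83. 77⁻¹ ≡ 69 (mod 83) since 77·69 = 5313 ≡ 1, so λ ≡ 67.
  x = λ² - 71 - 65 = 4489 - 136 ≡ 37; y = λ·(71 - 37) - 6 ≡ 31. → (37, 31)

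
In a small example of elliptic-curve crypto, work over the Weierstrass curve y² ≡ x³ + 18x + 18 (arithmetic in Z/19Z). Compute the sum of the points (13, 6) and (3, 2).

(10, 18)

(13, 6) + (3, 2). λ = (2 - 6)/(3 - 13) ≡ 15/9 mod 19. 9⁻¹ ≡ 17 (mod 19) since 9·17 = 153 ≡ 1, so λ ≡ 8.
  x = λ² - 13 - 3 = 64 - 16 ≡ 10; y = λ·(13 - 10) - 6 ≡ 18. → (10, 18)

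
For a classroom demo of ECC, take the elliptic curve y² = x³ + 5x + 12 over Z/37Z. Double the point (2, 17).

(24, 9)

tangent at (2, 17): λ = (3·2² + 5)/(2·17) ≡ 17/34. 34⁻¹ ≡ 12 (mod 37), so λ ≡ 17·12 ≡ 19.
  x = λ² - 2 - 2 = 361 - 4 ≡ 24; y = λ·(2 - 24) - 17 ≡ 9. → (24, 9)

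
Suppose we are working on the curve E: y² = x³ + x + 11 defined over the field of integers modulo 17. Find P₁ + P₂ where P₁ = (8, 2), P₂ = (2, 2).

(8, 2) + (2, 2). λ = (2 - 2)/(2 - 8) ≡ 0/11 mod 17. 11⁻¹ ≡ 14 (mod 17), so λ ≡ 0.
  x = λ² - 8 - 2 = 0 - 10 ≡ 7; y = λ·(8 - 7) - 2 ≡ 15. → (7, 15)

(7, 15)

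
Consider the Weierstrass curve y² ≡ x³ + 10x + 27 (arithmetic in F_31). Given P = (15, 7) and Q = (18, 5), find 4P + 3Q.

(14, 11)

First 4P:
Double-and-add on 4 = (100)₂. Start with P = (15, 7) for the leading 1-bit.
double: tangent at (15, 7): λ = (3·15² + 10)/(2·7) ≡ 3/14. 14⁻¹ ≡ 20 (mod 31) since 14·20 = 280 ≡ 1, so λ ≡ 3·20 ≡ 29.
  x = λ² - 15 - 15 = 841 - 30 ≡ 5; y = λ·(15 - 5) - 7 ≡ 4. → (5, 4)
double: tangent at (5, 4): λ = (3·5² + 10)/(2·4) ≡ 23/8. 8⁻¹ ≡ 4 (mod 31), so λ ≡ 23·4 ≡ 30.
  x = λ² - 5 - 5 = 900 - 10 ≡ 22; y = λ·(5 - 22) - 4 ≡ 13. → (22, 13)
4P = (22, 13).
Next 3Q:
Repeated addition: build up to 3Q.
2Q: tangent at (18, 5): λ = (3·18² + 10)/(2·5) ≡ 21/10. 10⁻¹ ≡ 28 (mod 31), so λ ≡ 21·28 ≡ 30.
  x = λ² - 18 - 18 = 900 - 36 ≡ 27; y = λ·(18 - 27) - 5 ≡ 4. → (27, 4)
3Q: (27, 4) + (18, 5). λ = (5 - 4)/(18 - 27) ≡ 1/22 mod 31. 22⁻¹ ≡ 24 (mod 31), so λ ≡ 24.
  x = λ² - 27 - 18 = 576 - 45 ≡ 4; y = λ·(27 - 4) - 4 ≡ 21. → (4, 21)
3Q = (4, 21).
Finally 4P + 3Q:
(22, 13) + (4, 21). λ = (21 - 13)/(4 - 22) ≡ 8/13 mod 31. 13⁻¹ ≡ 12 (mod 31) since 13·12 = 156 ≡ 1, so λ ≡ 3.
  x = λ² - 22 - 4 = 9 - 26 ≡ 14; y = λ·(22 - 14) - 13 ≡ 11. → (14, 11)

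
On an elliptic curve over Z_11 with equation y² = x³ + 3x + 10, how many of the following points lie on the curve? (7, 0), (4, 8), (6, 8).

(7, 0): 0² ≡ 0, rhs ≡ 0 → on.
(4, 8): 8² ≡ 9, rhs ≡ 9 → on.
(6, 8): 8² ≡ 9, rhs ≡ 2 → off.

2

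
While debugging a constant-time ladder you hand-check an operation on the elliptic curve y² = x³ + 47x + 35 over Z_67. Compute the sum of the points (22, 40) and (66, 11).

(12, 60)

(22, 40) + (66, 11). λ = (11 - 40)/(66 - 22) ≡ 38/44 mod 67. 44⁻¹ ≡ 32 (mod 67), so λ ≡ 10.
  x = λ² - 22 - 66 = 100 - 88 ≡ 12; y = λ·(22 - 12) - 40 ≡ 60. → (12, 60)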